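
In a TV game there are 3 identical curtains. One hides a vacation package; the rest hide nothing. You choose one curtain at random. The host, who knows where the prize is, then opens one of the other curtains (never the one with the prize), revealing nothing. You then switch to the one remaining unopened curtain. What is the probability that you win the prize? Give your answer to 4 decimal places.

Your original curtain holds the prize with probability 1/3, so the other 2 collectively hold it with probability 2/3.
The host can always find an empty curtain to open, so this doesn't change that 2/3; it is now spread over the 1 remaining unopened curtain.
P(win by switching) = (2/3) · (1/1) = 2/3 ≈ 0.6667.

0.6667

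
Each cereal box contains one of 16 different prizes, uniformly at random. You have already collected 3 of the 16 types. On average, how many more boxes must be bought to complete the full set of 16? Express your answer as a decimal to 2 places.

Starting from 3 distinct types, each trial gives a new one with probability (16−i)/16 when i types are held, so the wait for the next new type is 16/(16−i).
E = 16/13 + 16/12 + 16/11 + 16/10 + 16/9 + 16/8 + 16/7 + 16/6 + 16/5 + 16/4 + 16/3 + 16/2 + 16/1 = 2291986/45045 ≈ 50.88.

50.88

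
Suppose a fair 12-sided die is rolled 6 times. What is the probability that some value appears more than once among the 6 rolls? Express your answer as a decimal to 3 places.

P(all 6 different) = 12/12 · 11/12 · ··· · 7/12 ≈ 0.223.
P(at least two equal) = 1 − 0.223 = 0.777.

0.777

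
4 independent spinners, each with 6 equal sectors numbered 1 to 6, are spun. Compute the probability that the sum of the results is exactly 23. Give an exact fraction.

1/324

There are 6^4 = 1296 equally likely outcomes.
The number of ordered 4-tuples from {1,…,6} summing to 23 is 4.
P(sum = 23) = 4/1296 = 1/324.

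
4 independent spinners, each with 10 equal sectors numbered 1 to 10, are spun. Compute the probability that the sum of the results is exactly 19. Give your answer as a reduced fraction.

There are 10^4 = 10000 equally likely outcomes.
The number of ordered 4-tuples from {1,…,10} summing to 19 is 592.
P(sum = 19) = 592/10000 = 37/625.

37/625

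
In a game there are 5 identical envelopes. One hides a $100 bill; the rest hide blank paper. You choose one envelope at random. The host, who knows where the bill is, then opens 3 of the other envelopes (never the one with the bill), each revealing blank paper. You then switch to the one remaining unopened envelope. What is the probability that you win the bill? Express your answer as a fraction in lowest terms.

Your original envelope holds the bill with probability 1/5, so the other 4 collectively hold it with probability 4/5.
The host can always find 3 empty envelopes to open, so the reveals don't change that 4/5; it is now spread over the 1 remaining unopened envelope.
P(win by switching) = (4/5) · (1/1) = 4/5.

4/5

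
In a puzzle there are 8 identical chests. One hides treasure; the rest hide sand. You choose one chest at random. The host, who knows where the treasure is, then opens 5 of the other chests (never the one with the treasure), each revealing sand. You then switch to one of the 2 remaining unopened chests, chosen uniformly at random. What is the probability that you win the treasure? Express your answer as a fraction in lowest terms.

7/16

Your original chest holds the treasure with probability 1/8, so the other 7 collectively hold it with probability 7/8.
The host can always find 5 empty chests to open, so the reveals don't change that 7/8; it is now spread over the 2 remaining unopened chests.
P(win by switching) = (7/8) · (1/2) = 7/16.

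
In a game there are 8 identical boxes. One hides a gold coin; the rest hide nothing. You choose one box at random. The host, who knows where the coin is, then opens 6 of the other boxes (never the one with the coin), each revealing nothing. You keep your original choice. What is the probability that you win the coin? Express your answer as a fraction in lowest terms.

1/8

The host can always open 6 empty boxes regardless of your choice, so the reveals give no information about your original box.
P(win by staying) = 1/8.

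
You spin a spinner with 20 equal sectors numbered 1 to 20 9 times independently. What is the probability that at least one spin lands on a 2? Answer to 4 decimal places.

0.3698

P(no spin lands on a 2) = (19/20)^9 ≈ 0.6302.
P(at least one) = 1 − 0.6302 = 0.3698.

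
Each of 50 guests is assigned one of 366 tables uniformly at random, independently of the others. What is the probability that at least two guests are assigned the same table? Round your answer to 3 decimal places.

0.970

It's easier to compute the probability that all 50 are distinct.
P(all distinct) = 366/366 · 365/366 · ··· · 317/366 ≈ 0.030.
So the probability of at least one match is 1 − 0.030 = 0.970.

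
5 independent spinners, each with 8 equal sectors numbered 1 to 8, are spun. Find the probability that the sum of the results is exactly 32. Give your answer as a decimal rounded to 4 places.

There are 8^5 = 32768 equally likely outcomes.
The number of ordered 5-tuples from {1,…,8} summing to 32 is 490.
P(sum = 32) = 490/32768 = 245/16384 ≈ 0.0150.

0.0150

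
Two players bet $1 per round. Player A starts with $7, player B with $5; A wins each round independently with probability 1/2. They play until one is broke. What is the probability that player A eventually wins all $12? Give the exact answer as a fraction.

With a fair step, P(i) = ½P(i−1) + ½P(i+1) with P(0)=0, P(12)=1 has the linear solution P(i) = i/12.
P(7) = 7/12.

7/12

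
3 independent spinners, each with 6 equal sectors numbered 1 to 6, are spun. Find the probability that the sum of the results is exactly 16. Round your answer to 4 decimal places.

There are 6^3 = 216 equally likely outcomes.
The number of ordered 3-tuples from {1,…,6} summing to 16 is 6.
P(sum = 16) = 6/216 = 1/36 ≈ 0.0278.

0.0278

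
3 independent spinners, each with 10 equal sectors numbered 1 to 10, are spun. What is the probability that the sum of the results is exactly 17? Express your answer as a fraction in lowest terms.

3/40

There are 10^3 = 1000 equally likely outcomes.
The number of ordered 3-tuples from {1,…,10} summing to 17 is 75.
P(sum = 17) = 75/1000 = 3/40.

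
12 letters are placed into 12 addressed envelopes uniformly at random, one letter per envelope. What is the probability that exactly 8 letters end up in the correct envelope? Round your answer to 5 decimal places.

0.00001

Choose which 8 of the 12 are fixed: C(12,8) = 495 ways.
The remaining 4 must have no fixed point: D(4) = 9.
P = 495·9/479001600 = 1/107520 ≈ 0.00001.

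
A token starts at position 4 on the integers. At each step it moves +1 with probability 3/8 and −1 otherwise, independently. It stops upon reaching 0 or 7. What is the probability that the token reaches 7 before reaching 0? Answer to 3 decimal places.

0.193

Let r = q/p = (5/8)/(3/8) = 5/3. The recurrence P(i) = p·P(i+1) + q·P(i−1) with P(0)=0, P(7)=1 gives P(i) = (1 − r^i)/(1 − r^7).
P(4) = (1 − (5/3)^4) / (1 − (5/3)^7) = 7344/37969 ≈ 0.193.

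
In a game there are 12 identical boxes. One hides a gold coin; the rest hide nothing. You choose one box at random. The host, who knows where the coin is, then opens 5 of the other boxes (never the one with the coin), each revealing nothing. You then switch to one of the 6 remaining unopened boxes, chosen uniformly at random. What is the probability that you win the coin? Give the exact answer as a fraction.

Your original box holds the coin with probability 1/12, so the other 11 collectively hold it with probability 11/12.
The host can always find 5 empty boxes to open, so the reveals don't change that 11/12; it is now spread over the 6 remaining unopened boxes.
P(win by switching) = (11/12) · (1/6) = 11/72.

11/72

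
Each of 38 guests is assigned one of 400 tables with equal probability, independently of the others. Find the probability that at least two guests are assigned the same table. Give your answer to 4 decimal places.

It's easier to compute the probability that all 38 are distinct.
P(all distinct) = 400/400 · 399/400 · ··· · 363/400 ≈ 0.1628.
So the probability of at least one match is 1 − 0.1628 = 0.8372.

0.8372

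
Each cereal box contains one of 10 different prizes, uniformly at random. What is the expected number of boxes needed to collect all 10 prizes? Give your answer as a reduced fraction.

After i distinct types are collected, each trial gives a new one with probability (10−i)/10, so the expected wait for the next new type is 10/(10−i).
E = 10/10 + 10/9 + 10/8 + 10/7 + 10/6 + 10/5 + 10/4 + 10/3 + 10/2 + 10/1 = 7381/252.

7381/252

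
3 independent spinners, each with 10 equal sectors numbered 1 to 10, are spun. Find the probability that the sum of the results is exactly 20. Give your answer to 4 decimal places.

0.0630

There are 10^3 = 1000 equally likely outcomes.
The number of ordered 3-tuples from {1,…,10} summing to 20 is 63.
P(sum = 20) = 63/1000 ≈ 0.0630.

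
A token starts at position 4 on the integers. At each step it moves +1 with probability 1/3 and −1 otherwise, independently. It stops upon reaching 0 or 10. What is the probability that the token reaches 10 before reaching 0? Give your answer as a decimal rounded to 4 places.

0.0147

Let r = q/p = (2/3)/(1/3) = 2. The recurrence P(i) = p·P(i+1) + q·P(i−1) with P(0)=0, P(10)=1 gives P(i) = (1 − r^i)/(1 − r^10).
P(4) = (1 − (2)^4) / (1 − (2)^10) = 5/341 ≈ 0.0147.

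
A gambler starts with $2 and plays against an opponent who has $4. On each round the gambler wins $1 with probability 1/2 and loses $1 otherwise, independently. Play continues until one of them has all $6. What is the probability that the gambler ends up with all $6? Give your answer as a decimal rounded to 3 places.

0.333

With a fair step, P(i) = ½P(i−1) + ½P(i+1) with P(0)=0, P(6)=1 has the linear solution P(i) = i/6.
P(2) = 2/6 = 1/3 ≈ 0.333.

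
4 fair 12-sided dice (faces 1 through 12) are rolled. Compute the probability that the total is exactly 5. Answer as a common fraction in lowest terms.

There are 12^4 = 20736 equally likely outcomes.
The number of ordered 4-tuples from {1,…,12} summing to 5 is 4.
P(sum = 5) = 4/20736 = 1/5184.

1/5184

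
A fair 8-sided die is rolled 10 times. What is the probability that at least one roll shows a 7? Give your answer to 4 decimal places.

P(no roll shows a 7) = (7/8)^10 ≈ 0.2631.
P(at least one) = 1 − 0.2631 = 0.7369.

0.7369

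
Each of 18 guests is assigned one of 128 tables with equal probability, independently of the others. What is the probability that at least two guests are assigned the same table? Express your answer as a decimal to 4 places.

0.7146

It's easier to compute the probability that all 18 are distinct.
P(all distinct) = 128/128 · 127/128 · ··· · 111/128 ≈ 0.2854.
So the probability of at least one match is 1 − 0.2854 = 0.7146.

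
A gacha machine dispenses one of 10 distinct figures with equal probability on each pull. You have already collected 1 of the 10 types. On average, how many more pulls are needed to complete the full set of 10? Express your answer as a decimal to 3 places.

Starting from 1 distinct type, each trial gives a new one with probability (10−i)/10 when i types are held, so the wait for the next new type is 10/(10−i).
E = 10/9 + 10/8 + 10/7 + 10/6 + 10/5 + 10/4 + 10/3 + 10/2 + 10/1 = 7129/252 ≈ 28.290.

28.290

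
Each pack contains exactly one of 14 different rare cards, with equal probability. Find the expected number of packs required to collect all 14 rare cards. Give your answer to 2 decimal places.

After i distinct types are collected, each trial gives a new one with probability (14−i)/14, so the expected wait for the next new type is 14/(14−i).
E = 14/14 + 14/13 + 14/12 + 14/11 + 14/10 + 14/9 + 14/8 + 14/7 + 14/6 + 14/5 + 14/4 + 14/3 + 14/2 + 14/1 = 1171733/25740 ≈ 45.52.

45.52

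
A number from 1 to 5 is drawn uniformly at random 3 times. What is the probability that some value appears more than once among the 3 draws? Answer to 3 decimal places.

P(all 3 different) = 5/5 · 4/5 · ··· · 3/5 ≈ 0.480.
P(at least two equal) = 1 − 0.480 = 0.520.

0.520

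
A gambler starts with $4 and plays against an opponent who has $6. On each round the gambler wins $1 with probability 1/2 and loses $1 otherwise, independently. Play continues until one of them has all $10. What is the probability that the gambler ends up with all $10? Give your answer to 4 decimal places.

0.4000

With a fair step, P(i) = ½P(i−1) + ½P(i+1) with P(0)=0, P(10)=1 has the linear solution P(i) = i/10.
P(4) = 4/10 = 2/5 ≈ 0.4000.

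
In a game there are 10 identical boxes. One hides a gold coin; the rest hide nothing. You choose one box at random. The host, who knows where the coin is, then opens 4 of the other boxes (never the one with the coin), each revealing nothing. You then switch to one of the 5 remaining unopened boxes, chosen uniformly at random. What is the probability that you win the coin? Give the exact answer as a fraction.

9/50

Your original box holds the coin with probability 1/10, so the other 9 collectively hold it with probability 9/10.
The host can always find 4 empty boxes to open, so the reveals don't change that 9/10; it is now spread over the 5 remaining unopened boxes.
P(win by switching) = (9/10) · (1/5) = 9/50.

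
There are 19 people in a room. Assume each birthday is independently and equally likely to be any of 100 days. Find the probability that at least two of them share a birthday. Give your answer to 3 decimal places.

It's easier to compute the probability that all 19 are distinct.
P(all distinct) = 100/100 · 99/100 · ··· · 82/100 ≈ 0.161.
So the probability of at least one match is 1 − 0.161 = 0.839.

0.839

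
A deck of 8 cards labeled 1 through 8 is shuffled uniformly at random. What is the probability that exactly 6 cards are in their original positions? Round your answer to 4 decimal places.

0.0007

Choose which 6 of the 8 are fixed: C(8,6) = 28 ways.
The remaining 2 must have no fixed point: D(2) = 1.
P = 28·1/40320 = 1/1440 ≈ 0.0007.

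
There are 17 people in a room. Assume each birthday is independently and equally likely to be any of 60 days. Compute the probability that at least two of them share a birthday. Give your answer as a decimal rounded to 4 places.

It's easier to compute the probability that all 17 are distinct.
P(all distinct) = 60/60 · 59/60 · ··· · 44/60 ≈ 0.0814.
So the probability of at least one match is 1 − 0.0814 = 0.9186.

0.9186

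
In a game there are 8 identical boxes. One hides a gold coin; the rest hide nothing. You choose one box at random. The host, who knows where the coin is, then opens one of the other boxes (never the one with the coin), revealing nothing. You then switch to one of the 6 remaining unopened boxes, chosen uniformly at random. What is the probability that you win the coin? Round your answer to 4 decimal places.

Your original box holds the coin with probability 1/8, so the other 7 collectively hold it with probability 7/8.
The host can always find an empty box to open, so this doesn't change that 7/8; it is now spread over the 6 remaining unopened boxes.
P(win by switching) = (7/8) · (1/6) = 7/48 ≈ 0.1458.

0.1458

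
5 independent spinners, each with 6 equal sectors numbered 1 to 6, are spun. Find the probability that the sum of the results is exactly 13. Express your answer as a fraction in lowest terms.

35/648

There are 6^5 = 7776 equally likely outcomes.
The number of ordered 5-tuples from {1,…,6} summing to 13 is 420.
P(sum = 13) = 420/7776 = 35/648.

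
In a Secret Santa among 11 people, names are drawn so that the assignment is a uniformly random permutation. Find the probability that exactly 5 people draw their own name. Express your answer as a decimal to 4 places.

Choose which 5 of the 11 are fixed: C(11,5) = 462 ways.
The remaining 6 must have no fixed point: D(6) = 265.
P = 462·265/39916800 = 53/17280 ≈ 0.0031.

0.0031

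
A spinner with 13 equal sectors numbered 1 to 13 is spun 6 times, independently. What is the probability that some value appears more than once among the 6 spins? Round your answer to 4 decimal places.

0.7440

P(all 6 different) = 13/13 · 12/13 · ··· · 8/13 ≈ 0.2560.
P(at least two equal) = 1 − 0.2560 = 0.7440.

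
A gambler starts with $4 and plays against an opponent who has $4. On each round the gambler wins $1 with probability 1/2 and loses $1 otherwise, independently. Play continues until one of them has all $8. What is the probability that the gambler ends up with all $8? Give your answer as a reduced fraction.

1/2

With a fair step, P(i) = ½P(i−1) + ½P(i+1) with P(0)=0, P(8)=1 has the linear solution P(i) = i/8.
P(4) = 4/8 = 1/2.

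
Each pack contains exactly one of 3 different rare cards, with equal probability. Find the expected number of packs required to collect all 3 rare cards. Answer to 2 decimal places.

After i distinct types are collected, each trial gives a new one with probability (3−i)/3, so the expected wait for the next new type is 3/(3−i).
E = 3/3 + 3/2 + 3/1 = 11/2 ≈ 5.50.

5.50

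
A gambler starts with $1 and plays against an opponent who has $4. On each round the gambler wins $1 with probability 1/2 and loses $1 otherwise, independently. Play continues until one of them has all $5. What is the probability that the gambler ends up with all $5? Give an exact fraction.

1/5

With a fair step, P(i) = ½P(i−1) + ½P(i+1) with P(0)=0, P(5)=1 has the linear solution P(i) = i/5.
P(1) = 1/5.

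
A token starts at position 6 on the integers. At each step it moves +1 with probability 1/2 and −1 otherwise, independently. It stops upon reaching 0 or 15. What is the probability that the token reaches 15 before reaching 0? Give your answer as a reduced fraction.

With a fair step, P(i) = ½P(i−1) + ½P(i+1) with P(0)=0, P(15)=1 has the linear solution P(i) = i/15.
P(6) = 6/15 = 2/5.

2/5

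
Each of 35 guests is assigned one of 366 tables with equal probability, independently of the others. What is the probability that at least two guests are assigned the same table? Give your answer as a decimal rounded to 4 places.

It's easier to compute the probability that all 35 are distinct.
P(all distinct) = 366/366 · 365/366 · ··· · 332/366 ≈ 0.1865.
So the probability of at least one match is 1 − 0.1865 = 0.8135.

0.8135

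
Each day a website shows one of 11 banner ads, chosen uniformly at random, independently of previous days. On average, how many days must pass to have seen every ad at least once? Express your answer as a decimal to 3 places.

33.219

After i distinct types are collected, each trial gives a new one with probability (11−i)/11, so the expected wait for the next new type is 11/(11−i).
E = 11/11 + 11/10 + 11/9 + 11/8 + 11/7 + 11/6 + 11/5 + 11/4 + 11/3 + 11/2 + 11/1 = 83711/2520 ≈ 33.219.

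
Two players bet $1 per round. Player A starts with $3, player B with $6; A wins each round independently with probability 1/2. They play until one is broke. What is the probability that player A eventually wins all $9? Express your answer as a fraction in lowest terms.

With a fair step, P(i) = ½P(i−1) + ½P(i+1) with P(0)=0, P(9)=1 has the linear solution P(i) = i/9.
P(3) = 3/9 = 1/3.

1/3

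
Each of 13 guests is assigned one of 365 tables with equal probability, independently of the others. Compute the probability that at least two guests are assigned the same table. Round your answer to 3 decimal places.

It's easier to compute the probability that all 13 are distinct.
P(all distinct) = 365/365 · 364/365 · ··· · 353/365 ≈ 0.806.
So the probability of at least one match is 1 − 0.806 = 0.194.

0.194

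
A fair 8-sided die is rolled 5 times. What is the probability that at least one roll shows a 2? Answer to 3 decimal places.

P(no roll shows a 2) = (7/8)^5 ≈ 0.513.
P(at least one) = 1 − 0.513 = 0.487.

0.487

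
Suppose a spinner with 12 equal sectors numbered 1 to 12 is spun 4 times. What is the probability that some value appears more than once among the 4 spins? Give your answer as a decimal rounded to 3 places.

0.427

P(all 4 different) = 12/12 · 11/12 · ··· · 9/12 ≈ 0.573.
P(at least two equal) = 1 − 0.573 = 0.427.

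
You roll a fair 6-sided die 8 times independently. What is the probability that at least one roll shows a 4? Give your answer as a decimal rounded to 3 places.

P(no roll shows a 4) = (5/6)^8 ≈ 0.233.
P(at least one) = 1 − 0.233 = 0.767.

0.767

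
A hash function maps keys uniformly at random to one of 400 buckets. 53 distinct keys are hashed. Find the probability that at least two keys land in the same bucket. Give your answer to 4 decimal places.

0.9729

It's easier to compute the probability that all 53 are distinct.
P(all distinct) = 400/400 · 399/400 · ··· · 348/400 ≈ 0.0271.
So the probability of at least one match is 1 − 0.0271 = 0.9729.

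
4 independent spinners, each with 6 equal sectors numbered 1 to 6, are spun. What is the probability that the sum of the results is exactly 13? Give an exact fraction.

There are 6^4 = 1296 equally likely outcomes.
The number of ordered 4-tuples from {1,…,6} summing to 13 is 140.
P(sum = 13) = 140/1296 = 35/324.

35/324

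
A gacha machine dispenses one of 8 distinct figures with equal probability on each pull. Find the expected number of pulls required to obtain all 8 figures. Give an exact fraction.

761/35

After i distinct types are collected, each trial gives a new one with probability (8−i)/8, so the expected wait for the next new type is 8/(8−i).
E = 8/8 + 8/7 + 8/6 + 8/5 + 8/4 + 8/3 + 8/2 + 8/1 = 761/35.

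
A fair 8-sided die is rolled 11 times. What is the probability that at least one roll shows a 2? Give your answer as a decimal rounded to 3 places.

0.770

P(no roll shows a 2) = (7/8)^11 ≈ 0.230.
P(at least one) = 1 − 0.230 = 0.770.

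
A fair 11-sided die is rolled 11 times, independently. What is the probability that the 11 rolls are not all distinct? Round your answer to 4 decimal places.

0.9999

P(all 11 different) = 11/11 · 10/11 · ··· · 1/11 ≈ 0.0001.
P(at least two equal) = 1 − 0.0001 = 0.9999.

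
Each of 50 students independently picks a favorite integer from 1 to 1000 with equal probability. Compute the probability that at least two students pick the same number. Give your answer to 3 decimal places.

0.712

It's easier to compute the probability that all 50 are distinct.
P(all distinct) = 1000/1000 · 999/1000 · ··· · 951/1000 ≈ 0.288.
So the probability of at least one match is 1 − 0.288 = 0.712.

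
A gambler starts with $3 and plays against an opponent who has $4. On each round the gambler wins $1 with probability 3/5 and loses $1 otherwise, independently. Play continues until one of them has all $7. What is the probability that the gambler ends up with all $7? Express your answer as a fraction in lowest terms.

1539/2059

Let r = q/p = (2/5)/(3/5) = 2/3. The recurrence P(i) = p·P(i+1) + q·P(i−1) with P(0)=0, P(7)=1 gives P(i) = (1 − r^i)/(1 − r^7).
P(3) = (1 − (2/3)^3) / (1 − (2/3)^7) = 1539/2059.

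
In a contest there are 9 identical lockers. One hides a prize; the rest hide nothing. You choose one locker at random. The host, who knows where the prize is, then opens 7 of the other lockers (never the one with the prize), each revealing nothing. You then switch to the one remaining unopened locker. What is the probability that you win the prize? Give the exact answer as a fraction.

Your original locker holds the prize with probability 1/9, so the other 8 collectively hold it with probability 8/9.
The host can always find 7 empty lockers to open, so the reveals don't change that 8/9; it is now spread over the 1 remaining unopened locker.
P(win by switching) = (8/9) · (1/1) = 8/9.

8/9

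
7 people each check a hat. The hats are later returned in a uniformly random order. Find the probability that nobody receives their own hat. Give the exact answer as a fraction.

103/280

This is the derangement probability: permutations of 7 with no fixed point.
D(7) = 7! · (1 − 1/1! + 1/2! − ··· + (−1)^7/7!) = 1854.
P = 1854/5040 = 103/280.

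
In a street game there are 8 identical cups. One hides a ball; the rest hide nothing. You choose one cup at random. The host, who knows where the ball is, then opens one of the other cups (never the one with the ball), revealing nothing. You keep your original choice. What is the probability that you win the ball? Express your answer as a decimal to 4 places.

0.1250

The host can always open an empty cup regardless of your choice, so this gives no information about your original cup.
P(win by staying) = 1/8 ≈ 0.1250.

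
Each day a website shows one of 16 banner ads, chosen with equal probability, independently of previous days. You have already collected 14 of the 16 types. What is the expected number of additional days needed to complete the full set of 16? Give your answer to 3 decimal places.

Starting from 14 distinct types, each trial gives a new one with probability (16−i)/16 when i types are held, so the wait for the next new type is 16/(16−i).
E = 16/2 + 16/1 = 24 ≈ 24.000.

24.000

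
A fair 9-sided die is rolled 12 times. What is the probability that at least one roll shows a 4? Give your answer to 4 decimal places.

0.7567

P(no roll shows a 4) = (8/9)^12 ≈ 0.2433.
P(at least one) = 1 − 0.2433 = 0.7567.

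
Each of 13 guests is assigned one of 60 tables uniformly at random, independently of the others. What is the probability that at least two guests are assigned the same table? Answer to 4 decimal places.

It's easier to compute the probability that all 13 are distinct.
P(all distinct) = 60/60 · 59/60 · ··· · 48/60 ≈ 0.2463.
So the probability of at least one match is 1 − 0.2463 = 0.7537.

0.7537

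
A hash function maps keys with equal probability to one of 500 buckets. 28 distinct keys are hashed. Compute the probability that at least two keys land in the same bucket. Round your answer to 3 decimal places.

0.537

It's easier to compute the probability that all 28 are distinct.
P(all distinct) = 500/500 · 499/500 · ··· · 473/500 ≈ 0.463.
So the probability of at least one match is 1 − 0.463 = 0.537.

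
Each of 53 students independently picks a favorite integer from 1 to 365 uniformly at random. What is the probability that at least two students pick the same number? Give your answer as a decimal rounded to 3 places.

It's easier to compute the probability that all 53 are distinct.
P(all distinct) = 365/365 · 364/365 · ··· · 313/365 ≈ 0.019.
So the probability of at least one match is 1 − 0.019 = 0.981.

0.981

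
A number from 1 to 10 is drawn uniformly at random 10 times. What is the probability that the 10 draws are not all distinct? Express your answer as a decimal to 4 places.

0.9996

P(all 10 different) = 10/10 · 9/10 · ··· · 1/10 ≈ 0.0004.
P(at least two equal) = 1 − 0.0004 = 0.9996.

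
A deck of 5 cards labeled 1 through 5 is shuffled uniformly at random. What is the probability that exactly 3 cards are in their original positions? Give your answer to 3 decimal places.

Choose which 3 of the 5 are fixed: C(5,3) = 10 ways.
The remaining 2 must have no fixed point: D(2) = 1.
P = 10·1/120 = 1/12 ≈ 0.083.

0.083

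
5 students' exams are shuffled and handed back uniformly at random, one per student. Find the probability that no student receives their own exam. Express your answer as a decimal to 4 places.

0.3667

This is the derangement probability: permutations of 5 with no fixed point.
D(5) = 5! · (1 − 1/1! + 1/2! − ··· + (−1)^5/5!) = 44.
P = 44/120 = 11/30 ≈ 0.3667.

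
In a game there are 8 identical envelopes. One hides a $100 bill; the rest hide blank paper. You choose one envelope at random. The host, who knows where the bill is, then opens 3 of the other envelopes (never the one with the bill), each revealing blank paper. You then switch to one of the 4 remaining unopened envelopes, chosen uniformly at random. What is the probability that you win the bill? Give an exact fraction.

Your original envelope holds the bill with probability 1/8, so the other 7 collectively hold it with probability 7/8.
The host can always find 3 empty envelopes to open, so the reveals don't change that 7/8; it is now spread over the 4 remaining unopened envelopes.
P(win by switching) = (7/8) · (1/4) = 7/32.

7/32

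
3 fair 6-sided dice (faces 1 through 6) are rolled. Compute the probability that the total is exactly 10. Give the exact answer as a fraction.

There are 6^3 = 216 equally likely outcomes.
The number of ordered 3-tuples from {1,…,6} summing to 10 is 27.
P(sum = 10) = 27/216 = 1/8.

1/8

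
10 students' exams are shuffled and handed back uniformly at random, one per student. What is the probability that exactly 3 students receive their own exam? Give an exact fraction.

Choose which 3 of the 10 are fixed: C(10,3) = 120 ways.
The remaining 7 must have no fixed point: D(7) = 1854.
P = 120·1854/3628800 = 103/1680.

103/1680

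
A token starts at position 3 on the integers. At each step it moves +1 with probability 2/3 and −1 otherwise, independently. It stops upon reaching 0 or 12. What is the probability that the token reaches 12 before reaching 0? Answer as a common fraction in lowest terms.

Let r = q/p = (1/3)/(2/3) = 1/2. The recurrence P(i) = p·P(i+1) + q·P(i−1) with P(0)=0, P(12)=1 gives P(i) = (1 − r^i)/(1 − r^12).
P(3) = (1 − (1/2)^3) / (1 − (1/2)^12) = 512/585.

512/585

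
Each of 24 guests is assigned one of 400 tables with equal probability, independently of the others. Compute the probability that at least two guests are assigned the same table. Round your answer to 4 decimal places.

0.5054

It's easier to compute the probability that all 24 are distinct.
P(all distinct) = 400/400 · 399/400 · ··· · 377/400 ≈ 0.4946.
So the probability of at least one match is 1 − 0.4946 = 0.5054.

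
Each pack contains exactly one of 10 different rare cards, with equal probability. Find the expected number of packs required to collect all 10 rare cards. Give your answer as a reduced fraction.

After i distinct types are collected, each trial gives a new one with probability (10−i)/10, so the expected wait for the next new type is 10/(10−i).
E = 10/10 + 10/9 + 10/8 + 10/7 + 10/6 + 10/5 + 10/4 + 10/3 + 10/2 + 10/1 = 7381/252.

7381/252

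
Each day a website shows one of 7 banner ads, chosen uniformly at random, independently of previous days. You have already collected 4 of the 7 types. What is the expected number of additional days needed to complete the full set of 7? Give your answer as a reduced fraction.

77/6

Starting from 4 distinct types, each trial gives a new one with probability (7−i)/7 when i types are held, so the wait for the next new type is 7/(7−i).
E = 7/3 + 7/2 + 7/1 = 77/6.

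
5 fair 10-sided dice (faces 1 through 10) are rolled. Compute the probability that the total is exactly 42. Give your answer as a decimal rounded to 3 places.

There are 10^5 = 100000 equally likely outcomes.
The number of ordered 5-tuples from {1,…,10} summing to 42 is 495.
P(sum = 42) = 495/100000 = 99/20000 ≈ 0.005.

0.005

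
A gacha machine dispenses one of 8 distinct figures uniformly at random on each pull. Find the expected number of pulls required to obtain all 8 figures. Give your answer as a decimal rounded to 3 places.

21.743

After i distinct types are collected, each trial gives a new one with probability (8−i)/8, so the expected wait for the next new type is 8/(8−i).
E = 8/8 + 8/7 + 8/6 + 8/5 + 8/4 + 8/3 + 8/2 + 8/1 = 761/35 ≈ 21.743.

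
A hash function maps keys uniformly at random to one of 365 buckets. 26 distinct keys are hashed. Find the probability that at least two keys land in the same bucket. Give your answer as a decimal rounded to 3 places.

0.598

It's easier to compute the probability that all 26 are distinct.
P(all distinct) = 365/365 · 364/365 · ··· · 340/365 ≈ 0.402.
So the probability of at least one match is 1 − 0.402 = 0.598.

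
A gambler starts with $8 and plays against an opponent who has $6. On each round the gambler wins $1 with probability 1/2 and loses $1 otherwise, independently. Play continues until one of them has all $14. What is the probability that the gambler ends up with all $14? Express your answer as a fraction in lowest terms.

4/7

With a fair step, P(i) = ½P(i−1) + ½P(i+1) with P(0)=0, P(14)=1 has the linear solution P(i) = i/14.
P(8) = 8/14 = 4/7.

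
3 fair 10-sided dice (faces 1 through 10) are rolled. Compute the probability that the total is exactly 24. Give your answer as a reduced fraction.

There are 10^3 = 1000 equally likely outcomes.
The number of ordered 3-tuples from {1,…,10} summing to 24 is 28.
P(sum = 24) = 28/1000 = 7/250.

7/250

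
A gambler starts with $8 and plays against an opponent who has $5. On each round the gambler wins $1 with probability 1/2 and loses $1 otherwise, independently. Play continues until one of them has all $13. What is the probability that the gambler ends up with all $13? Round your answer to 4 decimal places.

With a fair step, P(i) = ½P(i−1) + ½P(i+1) with P(0)=0, P(13)=1 has the linear solution P(i) = i/13.
P(8) = 8/13 ≈ 0.6154.

0.6154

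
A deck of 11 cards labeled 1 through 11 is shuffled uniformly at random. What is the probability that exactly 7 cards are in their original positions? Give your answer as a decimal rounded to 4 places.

0.0001

Choose which 7 of the 11 are fixed: C(11,7) = 330 ways.
The remaining 4 must have no fixed point: D(4) = 9.
P = 330·9/39916800 = 1/13440 ≈ 0.0001.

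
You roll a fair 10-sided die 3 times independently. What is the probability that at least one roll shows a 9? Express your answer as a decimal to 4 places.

P(no roll shows a 9) = (9/10)^3 ≈ 0.7290.
P(at least one) = 1 − 0.7290 = 0.2710.

0.2710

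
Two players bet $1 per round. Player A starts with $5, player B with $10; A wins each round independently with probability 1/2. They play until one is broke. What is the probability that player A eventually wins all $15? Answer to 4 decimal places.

0.3333

With a fair step, P(i) = ½P(i−1) + ½P(i+1) with P(0)=0, P(15)=1 has the linear solution P(i) = i/15.
P(5) = 5/15 = 1/3 ≈ 0.3333.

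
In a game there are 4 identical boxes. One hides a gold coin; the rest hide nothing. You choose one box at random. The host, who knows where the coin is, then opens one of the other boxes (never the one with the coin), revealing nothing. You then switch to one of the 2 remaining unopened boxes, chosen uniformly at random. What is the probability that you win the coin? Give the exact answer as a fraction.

3/8

Your original box holds the coin with probability 1/4, so the other 3 collectively hold it with probability 3/4.
The host can always find an empty box to open, so this doesn't change that 3/4; it is now spread over the 2 remaining unopened boxes.
P(win by switching) = (3/4) · (1/2) = 3/8.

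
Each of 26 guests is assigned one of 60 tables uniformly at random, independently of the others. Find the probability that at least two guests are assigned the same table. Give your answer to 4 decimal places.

It's easier to compute the probability that all 26 are distinct.
P(all distinct) = 60/60 · 59/60 · ··· · 35/60 ≈ 0.0017.
So the probability of at least one match is 1 − 0.0017 = 0.9983.

0.9983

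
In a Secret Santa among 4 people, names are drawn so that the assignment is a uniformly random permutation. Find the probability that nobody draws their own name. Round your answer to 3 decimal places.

0.375

This is the derangement probability: permutations of 4 with no fixed point.
D(4) = 4! · (1 − 1/1! + 1/2! − ··· + (−1)^4/4!) = 9.
P = 9/24 = 3/8 ≈ 0.375.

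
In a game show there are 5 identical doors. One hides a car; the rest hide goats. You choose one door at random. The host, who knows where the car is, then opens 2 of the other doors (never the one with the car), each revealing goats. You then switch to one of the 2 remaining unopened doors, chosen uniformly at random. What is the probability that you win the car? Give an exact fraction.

Your original door holds the car with probability 1/5, so the other 4 collectively hold it with probability 4/5.
The host can always find 2 empty doors to open, so the reveals don't change that 4/5; it is now spread over the 2 remaining unopened doors.
P(win by switching) = (4/5) · (1/2) = 2/5.

2/5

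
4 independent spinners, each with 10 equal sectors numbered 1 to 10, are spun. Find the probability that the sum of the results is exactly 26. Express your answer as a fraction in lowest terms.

27/500

There are 10^4 = 10000 equally likely outcomes.
The number of ordered 4-tuples from {1,…,10} summing to 26 is 540.
P(sum = 26) = 540/10000 = 27/500.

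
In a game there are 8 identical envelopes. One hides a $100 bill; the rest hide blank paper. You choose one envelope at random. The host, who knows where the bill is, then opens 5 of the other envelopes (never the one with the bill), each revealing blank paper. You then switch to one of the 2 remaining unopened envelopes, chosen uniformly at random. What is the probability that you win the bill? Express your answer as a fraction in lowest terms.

7/16

Your original envelope holds the bill with probability 1/8, so the other 7 collectively hold it with probability 7/8.
The host can always find 5 empty envelopes to open, so the reveals don't change that 7/8; it is now spread over the 2 remaining unopened envelopes.
P(win by switching) = (7/8) · (1/2) = 7/16.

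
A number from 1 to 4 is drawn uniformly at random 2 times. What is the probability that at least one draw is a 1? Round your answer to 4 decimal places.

P(no draw is a 1) = (3/4)^2 ≈ 0.5625.
P(at least one) = 1 − 0.5625 = 0.4375.

0.4375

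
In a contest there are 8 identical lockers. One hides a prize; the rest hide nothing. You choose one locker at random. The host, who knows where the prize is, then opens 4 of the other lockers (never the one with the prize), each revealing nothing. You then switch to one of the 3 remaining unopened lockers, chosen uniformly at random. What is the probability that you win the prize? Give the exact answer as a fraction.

Your original locker holds the prize with probability 1/8, so the other 7 collectively hold it with probability 7/8.
The host can always find 4 empty lockers to open, so the reveals don't change that 7/8; it is now spread over the 3 remaining unopened lockers.
P(win by switching) = (7/8) · (1/3) = 7/24.

7/24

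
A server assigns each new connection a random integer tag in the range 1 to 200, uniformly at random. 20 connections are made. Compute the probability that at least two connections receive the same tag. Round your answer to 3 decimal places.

It's easier to compute the probability that all 20 are distinct.
P(all distinct) = 200/200 · 199/200 · ··· · 181/200 ≈ 0.374.
So the probability of at least one match is 1 − 0.374 = 0.626.

0.626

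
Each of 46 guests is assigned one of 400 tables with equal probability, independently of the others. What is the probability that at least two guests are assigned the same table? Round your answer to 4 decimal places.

0.9322

It's easier to compute the probability that all 46 are distinct.
P(all distinct) = 400/400 · 399/400 · ··· · 355/400 ≈ 0.0678.
So the probability of at least one match is 1 − 0.0678 = 0.9322.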